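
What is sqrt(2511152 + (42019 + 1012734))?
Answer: sqrt(3565905) ≈ 1888.4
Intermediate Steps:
sqrt(2511152 + (42019 + 1012734)) = sqrt(2511152 + 1054753) = sqrt(3565905)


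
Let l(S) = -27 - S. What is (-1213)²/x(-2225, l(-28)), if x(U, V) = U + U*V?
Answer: -1471369/4450 ≈ -330.64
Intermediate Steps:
(-1213)²/x(-2225, l(-28)) = (-1213)²/((-2225*(1 + (-27 - 1*(-28))))) = 1471369/((-2225*(1 + (-27 + 28)))) = 1471369/((-2225*(1 + 1))) = 1471369/((-2225*2)) = 1471369/(-4450) = 1471369*(-1/4450) = -1471369/4450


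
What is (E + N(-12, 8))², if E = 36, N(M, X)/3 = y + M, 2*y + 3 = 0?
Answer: 81/4 ≈ 20.250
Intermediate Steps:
y = -3/2 (y = -3/2 + (½)*0 = -3/2 + 0 = -3/2 ≈ -1.5000)
N(M, X) = -9/2 + 3*M (N(M, X) = 3*(-3/2 + M) = -9/2 + 3*M)
(E + N(-12, 8))² = (36 + (-9/2 + 3*(-12)))² = (36 + (-9/2 - 36))² = (36 - 81/2)² = (-9/2)² = 81/4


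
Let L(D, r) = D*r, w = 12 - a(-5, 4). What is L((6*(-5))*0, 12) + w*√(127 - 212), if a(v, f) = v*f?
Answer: 32*I*√85 ≈ 295.03*I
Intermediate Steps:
a(v, f) = f*v
w = 32 (w = 12 - 4*(-5) = 12 - 1*(-20) = 12 + 20 = 32)
L((6*(-5))*0, 12) + w*√(127 - 212) = ((6*(-5))*0)*12 + 32*√(127 - 212) = -30*0*12 + 32*√(-85) = 0*12 + 32*(I*√85) = 0 + 32*I*√85 = 32*I*√85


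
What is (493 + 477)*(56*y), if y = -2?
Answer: -108640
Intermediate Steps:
(493 + 477)*(56*y) = (493 + 477)*(56*(-2)) = 970*(-112) = -108640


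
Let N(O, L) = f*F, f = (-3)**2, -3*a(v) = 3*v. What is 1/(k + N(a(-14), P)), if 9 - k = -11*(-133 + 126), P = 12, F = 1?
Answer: -1/59 ≈ -0.016949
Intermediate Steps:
a(v) = -v
f = 9
N(O, L) = 9 (N(O, L) = 9*1 = 9)
k = -68 (k = 9 - (-11)*(-133 + 126) = 9 - (-11)*(-7) = 9 - 1*77 = 9 - 77 = -68)
1/(k + N(a(-14), P)) = 1/(-68 + 9) = 1/(-59) = -1/59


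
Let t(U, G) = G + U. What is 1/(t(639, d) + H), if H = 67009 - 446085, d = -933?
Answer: -1/379370 ≈ -2.6359e-6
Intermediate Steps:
H = -379076
1/(t(639, d) + H) = 1/((-933 + 639) - 379076) = 1/(-294 - 379076) = 1/(-379370) = -1/379370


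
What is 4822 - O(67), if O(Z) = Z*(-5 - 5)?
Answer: 5492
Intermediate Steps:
O(Z) = -10*Z (O(Z) = Z*(-10) = -10*Z)
4822 - O(67) = 4822 - (-10)*67 = 4822 - 1*(-670) = 4822 + 670 = 5492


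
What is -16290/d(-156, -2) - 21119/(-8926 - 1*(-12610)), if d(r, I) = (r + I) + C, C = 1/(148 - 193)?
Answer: 2550378991/26196924 ≈ 97.354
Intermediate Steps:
C = -1/45 (C = 1/(-45) = -1/45 ≈ -0.022222)
d(r, I) = -1/45 + I + r (d(r, I) = (r + I) - 1/45 = (I + r) - 1/45 = -1/45 + I + r)
-16290/d(-156, -2) - 21119/(-8926 - 1*(-12610)) = -16290/(-1/45 - 2 - 156) - 21119/(-8926 - 1*(-12610)) = -16290/(-7111/45) - 21119/(-8926 + 12610) = -16290*(-45/7111) - 21119/3684 = 733050/7111 - 21119*1/3684 = 733050/7111 - 21119/3684 = 2550378991/26196924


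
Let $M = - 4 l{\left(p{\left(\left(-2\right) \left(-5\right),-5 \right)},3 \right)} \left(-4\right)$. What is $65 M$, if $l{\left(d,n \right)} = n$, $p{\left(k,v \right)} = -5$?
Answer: $3120$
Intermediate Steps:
$M = 48$ ($M = \left(-4\right) 3 \left(-4\right) = \left(-12\right) \left(-4\right) = 48$)
$65 M = 65 \cdot 48 = 3120$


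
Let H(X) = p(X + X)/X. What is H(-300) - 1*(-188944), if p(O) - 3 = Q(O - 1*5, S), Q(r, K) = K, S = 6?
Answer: 18894397/100 ≈ 1.8894e+5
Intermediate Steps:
p(O) = 9 (p(O) = 3 + 6 = 9)
H(X) = 9/X
H(-300) - 1*(-188944) = 9/(-300) - 1*(-188944) = 9*(-1/300) + 188944 = -3/100 + 188944 = 18894397/100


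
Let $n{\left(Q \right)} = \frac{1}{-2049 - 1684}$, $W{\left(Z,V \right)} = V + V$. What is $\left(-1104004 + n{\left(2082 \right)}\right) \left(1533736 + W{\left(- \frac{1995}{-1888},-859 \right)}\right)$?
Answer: $- \frac{6313824483800794}{3733} \approx -1.6914 \cdot 10^{12}$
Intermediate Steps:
$W{\left(Z,V \right)} = 2 V$
$n{\left(Q \right)} = - \frac{1}{3733}$ ($n{\left(Q \right)} = \frac{1}{-3733} = - \frac{1}{3733}$)
$\left(-1104004 + n{\left(2082 \right)}\right) \left(1533736 + W{\left(- \frac{1995}{-1888},-859 \right)}\right) = \left(-1104004 - \frac{1}{3733}\right) \left(1533736 + 2 \left(-859\right)\right) = - \frac{4121246933 \left(1533736 - 1718\right)}{3733} = \left(- \frac{4121246933}{3733}\right) 1532018 = - \frac{6313824483800794}{3733}$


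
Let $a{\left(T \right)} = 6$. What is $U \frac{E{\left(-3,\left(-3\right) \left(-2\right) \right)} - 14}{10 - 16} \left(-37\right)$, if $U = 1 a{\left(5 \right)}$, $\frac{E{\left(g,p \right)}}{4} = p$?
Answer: $370$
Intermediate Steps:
$E{\left(g,p \right)} = 4 p$
$U = 6$ ($U = 1 \cdot 6 = 6$)
$U \frac{E{\left(-3,\left(-3\right) \left(-2\right) \right)} - 14}{10 - 16} \left(-37\right) = 6 \frac{4 \left(\left(-3\right) \left(-2\right)\right) - 14}{10 - 16} \left(-37\right) = 6 \frac{4 \cdot 6 - 14}{-6} \left(-37\right) = 6 \left(24 - 14\right) \left(- \frac{1}{6}\right) \left(-37\right) = 6 \cdot 10 \left(- \frac{1}{6}\right) \left(-37\right) = 6 \left(- \frac{5}{3}\right) \left(-37\right) = \left(-10\right) \left(-37\right) = 370$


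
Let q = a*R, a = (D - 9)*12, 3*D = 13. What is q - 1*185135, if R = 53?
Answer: -188103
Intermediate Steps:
D = 13/3 (D = (⅓)*13 = 13/3 ≈ 4.3333)
a = -56 (a = (13/3 - 9)*12 = -14/3*12 = -56)
q = -2968 (q = -56*53 = -2968)
q - 1*185135 = -2968 - 1*185135 = -2968 - 185135 = -188103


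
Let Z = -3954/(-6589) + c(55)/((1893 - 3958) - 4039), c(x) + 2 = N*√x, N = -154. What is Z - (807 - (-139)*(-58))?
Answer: 145907425337/20109628 + 11*√55/436 ≈ 7255.8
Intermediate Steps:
c(x) = -2 - 154*√x
Z = 12074197/20109628 + 11*√55/436 (Z = -3954/(-6589) + (-2 - 154*√55)/((1893 - 3958) - 4039) = -3954*(-1/6589) + (-2 - 154*√55)/(-2065 - 4039) = 3954/6589 + (-2 - 154*√55)/(-6104) = 3954/6589 + (-2 - 154*√55)*(-1/6104) = 3954/6589 + (1/3052 + 11*√55/436) = 12074197/20109628 + 11*√55/436 ≈ 0.78752)
Z - (807 - (-139)*(-58)) = (12074197/20109628 + 11*√55/436) - (807 - (-139)*(-58)) = (12074197/20109628 + 11*√55/436) - (807 - 1*8062) = (12074197/20109628 + 11*√55/436) - (807 - 8062) = (12074197/20109628 + 11*√55/436) - 1*(-7255) = (12074197/20109628 + 11*√55/436) + 7255 = 145907425337/20109628 + 11*√55/436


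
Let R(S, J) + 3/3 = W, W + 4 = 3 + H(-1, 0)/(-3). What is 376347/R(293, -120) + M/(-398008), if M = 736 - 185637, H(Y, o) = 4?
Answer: -224682750659/1990040 ≈ -1.1290e+5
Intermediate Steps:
M = -184901
W = -7/3 (W = -4 + (3 + 4/(-3)) = -4 + (3 + 4*(-1/3)) = -4 + (3 - 4/3) = -4 + 5/3 = -7/3 ≈ -2.3333)
R(S, J) = -10/3 (R(S, J) = -1 - 7/3 = -10/3)
376347/R(293, -120) + M/(-398008) = 376347/(-10/3) - 184901/(-398008) = 376347*(-3/10) - 184901*(-1/398008) = -1129041/10 + 184901/398008 = -224682750659/1990040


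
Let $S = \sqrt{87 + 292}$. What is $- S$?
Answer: $- \sqrt{379} \approx -19.468$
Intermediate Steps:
$S = \sqrt{379} \approx 19.468$
$- S = - \sqrt{379}$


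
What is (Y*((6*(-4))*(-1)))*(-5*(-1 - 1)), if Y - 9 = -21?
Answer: -2880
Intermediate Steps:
Y = -12 (Y = 9 - 21 = -12)
(Y*((6*(-4))*(-1)))*(-5*(-1 - 1)) = (-12*6*(-4)*(-1))*(-5*(-1 - 1)) = (-(-288)*(-1))*(-5*(-2)) = -12*24*10 = -288*10 = -2880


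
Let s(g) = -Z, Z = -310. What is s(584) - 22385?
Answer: -22075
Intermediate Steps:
s(g) = 310 (s(g) = -1*(-310) = 310)
s(584) - 22385 = 310 - 22385 = -22075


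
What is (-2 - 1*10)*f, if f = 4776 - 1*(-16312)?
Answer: -253056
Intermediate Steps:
f = 21088 (f = 4776 + 16312 = 21088)
(-2 - 1*10)*f = (-2 - 1*10)*21088 = (-2 - 10)*21088 = -12*21088 = -253056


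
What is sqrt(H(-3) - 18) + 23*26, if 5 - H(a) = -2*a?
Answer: 598 + I*sqrt(19) ≈ 598.0 + 4.3589*I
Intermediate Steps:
H(a) = 5 + 2*a (H(a) = 5 - (-2)*a = 5 + 2*a)
sqrt(H(-3) - 18) + 23*26 = sqrt((5 + 2*(-3)) - 18) + 23*26 = sqrt((5 - 6) - 18) + 598 = sqrt(-1 - 18) + 598 = sqrt(-19) + 598 = I*sqrt(19) + 598 = 598 + I*sqrt(19)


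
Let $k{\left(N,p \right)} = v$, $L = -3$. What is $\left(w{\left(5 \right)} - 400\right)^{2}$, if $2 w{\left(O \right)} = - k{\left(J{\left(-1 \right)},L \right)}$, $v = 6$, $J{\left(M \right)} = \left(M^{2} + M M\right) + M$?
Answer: $162409$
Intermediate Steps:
$J{\left(M \right)} = M + 2 M^{2}$ ($J{\left(M \right)} = \left(M^{2} + M^{2}\right) + M = 2 M^{2} + M = M + 2 M^{2}$)
$k{\left(N,p \right)} = 6$
$w{\left(O \right)} = -3$ ($w{\left(O \right)} = \frac{\left(-1\right) 6}{2} = \frac{1}{2} \left(-6\right) = -3$)
$\left(w{\left(5 \right)} - 400\right)^{2} = \left(-3 - 400\right)^{2} = \left(-403\right)^{2} = 162409$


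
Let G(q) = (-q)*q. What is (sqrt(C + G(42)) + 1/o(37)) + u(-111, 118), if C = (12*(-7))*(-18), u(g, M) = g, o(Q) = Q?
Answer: -4106/37 + 6*I*sqrt(7) ≈ -110.97 + 15.875*I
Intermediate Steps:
G(q) = -q**2
C = 1512 (C = -84*(-18) = 1512)
(sqrt(C + G(42)) + 1/o(37)) + u(-111, 118) = (sqrt(1512 - 1*42**2) + 1/37) - 111 = (sqrt(1512 - 1*1764) + 1/37) - 111 = (sqrt(1512 - 1764) + 1/37) - 111 = (sqrt(-252) + 1/37) - 111 = (6*I*sqrt(7) + 1/37) - 111 = (1/37 + 6*I*sqrt(7)) - 111 = -4106/37 + 6*I*sqrt(7)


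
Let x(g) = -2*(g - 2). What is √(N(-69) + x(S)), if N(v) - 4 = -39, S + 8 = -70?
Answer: 5*√5 ≈ 11.180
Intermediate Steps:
S = -78 (S = -8 - 70 = -78)
N(v) = -35 (N(v) = 4 - 39 = -35)
x(g) = 4 - 2*g (x(g) = -2*(-2 + g) = 4 - 2*g)
√(N(-69) + x(S)) = √(-35 + (4 - 2*(-78))) = √(-35 + (4 + 156)) = √(-35 + 160) = √125 = 5*√5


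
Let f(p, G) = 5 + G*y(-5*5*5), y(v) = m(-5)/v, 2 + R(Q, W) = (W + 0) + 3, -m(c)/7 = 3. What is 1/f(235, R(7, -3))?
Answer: 125/583 ≈ 0.21441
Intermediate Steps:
m(c) = -21 (m(c) = -7*3 = -21)
R(Q, W) = 1 + W (R(Q, W) = -2 + ((W + 0) + 3) = -2 + (W + 3) = -2 + (3 + W) = 1 + W)
y(v) = -21/v
f(p, G) = 5 + 21*G/125 (f(p, G) = 5 + G*(-21/(-5*5*5)) = 5 + G*(-21/((-25*5))) = 5 + G*(-21/(-125)) = 5 + G*(-21*(-1/125)) = 5 + G*(21/125) = 5 + 21*G/125)
1/f(235, R(7, -3)) = 1/(5 + 21*(1 - 3)/125) = 1/(5 + (21/125)*(-2)) = 1/(5 - 42/125) = 1/(583/125) = 125/583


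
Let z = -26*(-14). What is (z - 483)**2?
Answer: 14161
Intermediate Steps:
z = 364
(z - 483)**2 = (364 - 483)**2 = (-119)**2 = 14161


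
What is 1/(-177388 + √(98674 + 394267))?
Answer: -2908/515836223 - √492941/31466009603 ≈ -5.6598e-6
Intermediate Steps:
1/(-177388 + √(98674 + 394267)) = 1/(-177388 + √492941)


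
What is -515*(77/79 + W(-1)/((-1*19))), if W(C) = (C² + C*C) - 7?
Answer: -956870/1501 ≈ -637.49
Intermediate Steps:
W(C) = -7 + 2*C² (W(C) = (C² + C²) - 7 = 2*C² - 7 = -7 + 2*C²)
-515*(77/79 + W(-1)/((-1*19))) = -515*(77/79 + (-7 + 2*(-1)²)/((-1*19))) = -515*(77*(1/79) + (-7 + 2*1)/(-19)) = -515*(77/79 + (-7 + 2)*(-1/19)) = -515*(77/79 - 5*(-1/19)) = -515*(77/79 + 5/19) = -515*1858/1501 = -956870/1501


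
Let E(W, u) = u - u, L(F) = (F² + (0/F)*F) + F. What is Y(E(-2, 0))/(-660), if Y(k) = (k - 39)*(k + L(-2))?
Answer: 13/110 ≈ 0.11818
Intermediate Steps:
L(F) = F + F² (L(F) = (F² + 0*F) + F = (F² + 0) + F = F² + F = F + F²)
E(W, u) = 0
Y(k) = (-39 + k)*(2 + k) (Y(k) = (k - 39)*(k - 2*(1 - 2)) = (-39 + k)*(k - 2*(-1)) = (-39 + k)*(k + 2) = (-39 + k)*(2 + k))
Y(E(-2, 0))/(-660) = (-78 + 0² - 37*0)/(-660) = (-78 + 0 + 0)*(-1/660) = -78*(-1/660) = 13/110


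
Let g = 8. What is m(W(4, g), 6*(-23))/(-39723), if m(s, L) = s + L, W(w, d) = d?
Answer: 130/39723 ≈ 0.0032727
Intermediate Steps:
m(s, L) = L + s
m(W(4, g), 6*(-23))/(-39723) = (6*(-23) + 8)/(-39723) = (-138 + 8)*(-1/39723) = -130*(-1/39723) = 130/39723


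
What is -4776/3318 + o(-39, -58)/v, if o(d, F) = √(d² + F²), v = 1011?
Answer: -796/553 + √4885/1011 ≈ -1.3703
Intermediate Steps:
o(d, F) = √(F² + d²)
-4776/3318 + o(-39, -58)/v = -4776/3318 + √((-58)² + (-39)²)/1011 = -4776*1/3318 + √(3364 + 1521)*(1/1011) = -796/553 + √4885*(1/1011) = -796/553 + √4885/1011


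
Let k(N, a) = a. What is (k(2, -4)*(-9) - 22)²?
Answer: 196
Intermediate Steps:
(k(2, -4)*(-9) - 22)² = (-4*(-9) - 22)² = (36 - 22)² = 14² = 196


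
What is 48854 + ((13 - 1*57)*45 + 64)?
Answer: 46938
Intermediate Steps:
48854 + ((13 - 1*57)*45 + 64) = 48854 + ((13 - 57)*45 + 64) = 48854 + (-44*45 + 64) = 48854 + (-1980 + 64) = 48854 - 1916 = 46938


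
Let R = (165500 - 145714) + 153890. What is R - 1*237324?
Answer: -63648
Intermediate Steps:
R = 173676 (R = 19786 + 153890 = 173676)
R - 1*237324 = 173676 - 1*237324 = 173676 - 237324 = -63648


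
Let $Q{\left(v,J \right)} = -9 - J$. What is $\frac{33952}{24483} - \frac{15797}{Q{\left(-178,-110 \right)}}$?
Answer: $- \frac{383328799}{2472783} \approx -155.02$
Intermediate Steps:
$\frac{33952}{24483} - \frac{15797}{Q{\left(-178,-110 \right)}} = \frac{33952}{24483} - \frac{15797}{-9 - -110} = 33952 \cdot \frac{1}{24483} - \frac{15797}{-9 + 110} = \frac{33952}{24483} - \frac{15797}{101} = - \frac{383328799}{2472783}$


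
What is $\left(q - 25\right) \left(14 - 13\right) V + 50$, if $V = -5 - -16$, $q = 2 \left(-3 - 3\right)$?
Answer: $-357$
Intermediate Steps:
$q = -12$ ($q = 2 \left(-6\right) = -12$)
$V = 11$ ($V = -5 + 16 = 11$)
$\left(q - 25\right) \left(14 - 13\right) V + 50 = \left(-12 - 25\right) \left(14 - 13\right) 11 + 50 = \left(-37\right) 1 \cdot 11 + 50 = \left(-37\right) 11 + 50 = -407 + 50 = -357$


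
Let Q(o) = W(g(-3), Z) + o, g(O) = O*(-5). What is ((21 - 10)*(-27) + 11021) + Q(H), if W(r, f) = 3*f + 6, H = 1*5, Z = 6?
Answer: 10753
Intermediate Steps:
H = 5
g(O) = -5*O
W(r, f) = 6 + 3*f
Q(o) = 24 + o (Q(o) = (6 + 3*6) + o = (6 + 18) + o = 24 + o)
((21 - 10)*(-27) + 11021) + Q(H) = ((21 - 10)*(-27) + 11021) + (24 + 5) = (11*(-27) + 11021) + 29 = (-297 + 11021) + 29 = 10724 + 29 = 10753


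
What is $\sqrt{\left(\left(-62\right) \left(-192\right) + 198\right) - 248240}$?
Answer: $i \sqrt{236138} \approx 485.94 i$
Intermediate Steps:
$\sqrt{\left(\left(-62\right) \left(-192\right) + 198\right) - 248240} = \sqrt{\left(11904 + 198\right) - 248240} = \sqrt{12102 - 248240} = \sqrt{-236138} = i \sqrt{236138}$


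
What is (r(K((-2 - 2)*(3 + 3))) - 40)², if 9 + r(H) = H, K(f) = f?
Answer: 5329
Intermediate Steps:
r(H) = -9 + H
(r(K((-2 - 2)*(3 + 3))) - 40)² = ((-9 + (-2 - 2)*(3 + 3)) - 40)² = ((-9 - 4*6) - 40)² = ((-9 - 24) - 40)² = (-33 - 40)² = (-73)² = 5329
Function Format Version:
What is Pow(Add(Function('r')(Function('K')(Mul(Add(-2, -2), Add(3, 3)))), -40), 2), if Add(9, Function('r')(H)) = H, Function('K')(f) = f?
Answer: 5329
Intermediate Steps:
Function('r')(H) = Add(-9, H)
Pow(Add(Function('r')(Function('K')(Mul(Add(-2, -2), Add(3, 3)))), -40), 2) = Pow(Add(Add(-9, Mul(Add(-2, -2), Add(3, 3))), -40), 2) = Pow(Add(Add(-9, Mul(-4, 6)), -40), 2) = Pow(Add(Add(-9, -24), -40), 2) = Pow(Add(-33, -40), 2) = Pow(-73, 2) = 5329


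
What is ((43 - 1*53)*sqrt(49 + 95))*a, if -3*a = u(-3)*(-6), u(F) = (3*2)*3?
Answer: -4320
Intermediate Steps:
u(F) = 18 (u(F) = 6*3 = 18)
a = 36 (a = -6*(-6) = -1/3*(-108) = 36)
((43 - 1*53)*sqrt(49 + 95))*a = ((43 - 1*53)*sqrt(49 + 95))*36 = ((43 - 53)*sqrt(144))*36 = -10*12*36 = -120*36 = -4320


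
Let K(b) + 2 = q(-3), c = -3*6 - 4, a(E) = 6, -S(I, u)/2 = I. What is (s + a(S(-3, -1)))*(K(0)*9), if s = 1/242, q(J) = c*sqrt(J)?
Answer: -13077/121 - 13077*I*sqrt(3)/11 ≈ -108.07 - 2059.1*I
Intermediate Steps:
S(I, u) = -2*I
c = -22 (c = -18 - 4 = -22)
q(J) = -22*sqrt(J)
K(b) = -2 - 22*I*sqrt(3)
s = 1/242 ≈ 0.0041322
(s + a(S(-3, -1)))*(K(0)*9) = (1/242 + 6)*((-2 - 22*I*sqrt(3))*9) = 1453*(-18 - 198*I*sqrt(3))/242 = -13077/121 - 13077*I*sqrt(3)/11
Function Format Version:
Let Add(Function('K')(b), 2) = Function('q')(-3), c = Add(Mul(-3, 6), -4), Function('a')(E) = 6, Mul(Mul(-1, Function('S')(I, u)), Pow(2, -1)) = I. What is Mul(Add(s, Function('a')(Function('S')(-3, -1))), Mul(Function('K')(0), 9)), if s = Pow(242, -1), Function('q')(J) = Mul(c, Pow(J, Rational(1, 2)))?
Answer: Add(Rational(-13077, 121), Mul(Rational(-13077, 11), I, Pow(3, Rational(1, 2)))) ≈ Add(-108.07, Mul(-2059.1, I))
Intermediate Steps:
Function('S')(I, u) = Mul(-2, I)
c = -22 (c = Add(-18, -4) = -22)
Function('q')(J) = Mul(-22, Pow(J, Rational(1, 2)))
Function('K')(b) = Add(-2, Mul(-22, I, Pow(3, Rational(1, 2)))) (Function('K')(b) = Add(-2, Mul(-22, Pow(-3, Rational(1, 2)))) = Add(-2, Mul(-22, Mul(I, Pow(3, Rational(1, 2))))) = Add(-2, Mul(-22, I, Pow(3, Rational(1, 2)))))
s = Rational(1, 242) ≈ 0.0041322
Mul(Add(s, Function('a')(Function('S')(-3, -1))), Mul(Function('K')(0), 9)) = Mul(Add(Rational(1, 242), 6), Mul(Add(-2, Mul(-22, I, Pow(3, Rational(1, 2)))), 9)) = Mul(Rational(1453, 242), Add(-18, Mul(-198, I, Pow(3, Rational(1, 2))))) = Add(Rational(-13077, 121), Mul(Rational(-13077, 11), I, Pow(3, Rational(1, 2))))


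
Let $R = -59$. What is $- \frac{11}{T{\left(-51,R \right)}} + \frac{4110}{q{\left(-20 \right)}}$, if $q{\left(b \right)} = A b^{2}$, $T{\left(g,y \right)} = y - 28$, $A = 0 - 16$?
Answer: $- \frac{28717}{55680} \approx -0.51575$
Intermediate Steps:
$A = -16$
$T{\left(g,y \right)} = -28 + y$
$q{\left(b \right)} = - 16 b^{2}$
$- \frac{11}{T{\left(-51,R \right)}} + \frac{4110}{q{\left(-20 \right)}} = - \frac{11}{-28 - 59} + \frac{4110}{\left(-16\right) \left(-20\right)^{2}} = - \frac{11}{-87} + \frac{4110}{\left(-16\right) 400} = \left(-11\right) \left(- \frac{1}{87}\right) + \frac{4110}{-6400} = \frac{11}{87} + 4110 \left(- \frac{1}{6400}\right) = \frac{11}{87} - \frac{411}{640} = - \frac{28717}{55680}$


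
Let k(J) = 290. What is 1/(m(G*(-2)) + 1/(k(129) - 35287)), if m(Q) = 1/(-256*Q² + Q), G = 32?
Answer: -36699254080/1083637 ≈ -33867.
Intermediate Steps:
m(Q) = 1/(Q - 256*Q²)
1/(m(G*(-2)) + 1/(k(129) - 35287)) = 1/(-1/((32*(-2))*(-1 + 256*(32*(-2)))) + 1/(290 - 35287)) = 1/(-1/(-64*(-1 + 256*(-64))) + 1/(-34997)) = 1/(-1*(-1/64)/(-1 - 16384) - 1/34997) = 1/(-1*(-1/64)/(-16385) - 1/34997) = 1/(-1*(-1/64)*(-1/16385) - 1/34997) = 1/(-1/1048640 - 1/34997) = 1/(-1083637/36699254080) = -36699254080/1083637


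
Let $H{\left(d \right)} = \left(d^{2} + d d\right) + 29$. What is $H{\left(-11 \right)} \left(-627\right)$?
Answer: $-169917$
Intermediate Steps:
$H{\left(d \right)} = 29 + 2 d^{2}$ ($H{\left(d \right)} = \left(d^{2} + d^{2}\right) + 29 = 2 d^{2} + 29 = 29 + 2 d^{2}$)
$H{\left(-11 \right)} \left(-627\right) = \left(29 + 2 \left(-11\right)^{2}\right) \left(-627\right) = \left(29 + 2 \cdot 121\right) \left(-627\right) = \left(29 + 242\right) \left(-627\right) = 271 \left(-627\right) = -169917$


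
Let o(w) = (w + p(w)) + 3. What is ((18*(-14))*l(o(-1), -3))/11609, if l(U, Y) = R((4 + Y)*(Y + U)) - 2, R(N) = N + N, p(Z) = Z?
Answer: 1512/11609 ≈ 0.13024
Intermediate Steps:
o(w) = 3 + 2*w (o(w) = (w + w) + 3 = 2*w + 3 = 3 + 2*w)
R(N) = 2*N
l(U, Y) = -2 + 2*(4 + Y)*(U + Y) (l(U, Y) = 2*((4 + Y)*(Y + U)) - 2 = 2*((4 + Y)*(U + Y)) - 2 = 2*(4 + Y)*(U + Y) - 2 = -2 + 2*(4 + Y)*(U + Y))
((18*(-14))*l(o(-1), -3))/11609 = ((18*(-14))*(-2 + 2*(-3)² + 8*(3 + 2*(-1)) + 8*(-3) + 2*(3 + 2*(-1))*(-3)))/11609 = -252*(-2 + 2*9 + 8*(3 - 2) - 24 + 2*(3 - 2)*(-3))*(1/11609) = -252*(-2 + 18 + 8*1 - 24 + 2*1*(-3))*(1/11609) = -252*(-2 + 18 + 8 - 24 - 6)*(1/11609) = -252*(-6)*(1/11609) = 1512*(1/11609) = 1512/11609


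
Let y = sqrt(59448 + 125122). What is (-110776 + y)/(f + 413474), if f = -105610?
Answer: -13847/38483 + sqrt(184570)/307864 ≈ -0.35843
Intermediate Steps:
y = sqrt(184570) ≈ 429.62
(-110776 + y)/(f + 413474) = (-110776 + sqrt(184570))/(-105610 + 413474) = (-110776 + sqrt(184570))/307864 = (-110776 + sqrt(184570))*(1/307864) = -13847/38483 + sqrt(184570)/307864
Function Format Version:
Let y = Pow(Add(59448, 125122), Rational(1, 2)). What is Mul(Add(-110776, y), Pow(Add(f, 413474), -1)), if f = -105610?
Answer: Add(Rational(-13847, 38483), Mul(Rational(1, 307864), Pow(184570, Rational(1, 2)))) ≈ -0.35843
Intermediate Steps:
y = Pow(184570, Rational(1, 2)) ≈ 429.62
Mul(Add(-110776, y), Pow(Add(f, 413474), -1)) = Mul(Add(-110776, Pow(184570, Rational(1, 2))), Pow(Add(-105610, 413474), -1)) = Mul(Add(-110776, Pow(184570, Rational(1, 2))), Pow(307864, -1)) = Mul(Add(-110776, Pow(184570, Rational(1, 2))), Rational(1, 307864)) = Add(Rational(-13847, 38483), Mul(Rational(1, 307864), Pow(184570, Rational(1, 2))))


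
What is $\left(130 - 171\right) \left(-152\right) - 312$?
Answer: $5920$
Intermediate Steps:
$\left(130 - 171\right) \left(-152\right) - 312 = \left(-41\right) \left(-152\right) - 312 = 6232 - 312 = 5920$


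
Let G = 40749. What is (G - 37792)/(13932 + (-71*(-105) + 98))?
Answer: 2957/21485 ≈ 0.13763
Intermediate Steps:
(G - 37792)/(13932 + (-71*(-105) + 98)) = (40749 - 37792)/(13932 + (-71*(-105) + 98)) = 2957/(13932 + (7455 + 98)) = 2957/(13932 + 7553) = 2957/21485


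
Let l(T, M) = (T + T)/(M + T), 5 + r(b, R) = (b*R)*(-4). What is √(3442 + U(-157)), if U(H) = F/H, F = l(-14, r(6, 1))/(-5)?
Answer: √3921815831190/33755 ≈ 58.669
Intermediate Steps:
r(b, R) = -5 - 4*R*b (r(b, R) = -5 + (b*R)*(-4) = -5 + (R*b)*(-4) = -5 - 4*R*b)
l(T, M) = 2*T/(M + T) (l(T, M) = (2*T)/(M + T) = 2*T/(M + T))
F = -28/215 (F = (2*(-14)/((-5 - 4*1*6) - 14))/(-5) = (2*(-14)/((-5 - 24) - 14))*(-⅕) = (2*(-14)/(-29 - 14))*(-⅕) = (2*(-14)/(-43))*(-⅕) = (2*(-14)*(-1/43))*(-⅕) = (28/43)*(-⅕) = -28/215 ≈ -0.13023)
U(H) = -28/(215*H)
√(3442 + U(-157)) = √(3442 - 28/215/(-157)) = √(3442 - 28/215*(-1/157)) = √(3442 + 28/33755) = √(116184738/33755) = √3921815831190/33755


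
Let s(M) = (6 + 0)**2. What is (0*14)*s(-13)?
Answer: 0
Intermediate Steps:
s(M) = 36 (s(M) = 6**2 = 36)
(0*14)*s(-13) = (0*14)*36 = 0*36 = 0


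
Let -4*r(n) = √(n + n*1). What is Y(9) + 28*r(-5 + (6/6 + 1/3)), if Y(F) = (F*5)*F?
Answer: 405 - 7*I*√66/3 ≈ 405.0 - 18.956*I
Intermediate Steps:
r(n) = -√2*√n/4 (r(n) = -√(n + n*1)/4 = -√(n + n)/4 = -√2*√n/4)
Y(F) = 5*F² (Y(F) = (5*F)*F = 5*F²)
Y(9) + 28*r(-5 + (6/6 + 1/3)) = 5*9² + 28*(-√2*√(-5 + (6/6 + 1/3))/4) = 5*81 + 28*(-√2*√(-5 + (6*(⅙) + 1*(⅓)))/4) = 405 + 28*(-√2*√(-5 + (1 + ⅓))/4) = 405 + 28*(-√2*√(-5 + 4/3)/4) = 405 + 28*(-√2*√(-11/3)/4) = 405 + 28*(-√2*I*√33/3/4) = 405 + 28*(-I*√66/12) = 405 - 7*I*√66/3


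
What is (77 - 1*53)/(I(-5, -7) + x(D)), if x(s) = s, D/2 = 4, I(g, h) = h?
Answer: 24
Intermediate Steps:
D = 8 (D = 2*4 = 8)
(77 - 1*53)/(I(-5, -7) + x(D)) = (77 - 1*53)/(-7 + 8) = (77 - 53)/1 = 1*24 = 24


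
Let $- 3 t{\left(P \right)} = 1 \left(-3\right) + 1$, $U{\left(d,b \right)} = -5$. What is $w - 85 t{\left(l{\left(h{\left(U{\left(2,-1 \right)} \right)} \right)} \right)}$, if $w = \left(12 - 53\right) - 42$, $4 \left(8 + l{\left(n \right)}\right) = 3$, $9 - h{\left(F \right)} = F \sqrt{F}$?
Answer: $- \frac{419}{3} \approx -139.67$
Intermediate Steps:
$h{\left(F \right)} = 9 - F^{\frac{3}{2}}$ ($h{\left(F \right)} = 9 - F \sqrt{F} = 9 - F^{\frac{3}{2}}$)
$l{\left(n \right)} = - \frac{29}{4}$ ($l{\left(n \right)} = -8 + \frac{1}{4} \cdot 3 = -8 + \frac{3}{4} = - \frac{29}{4}$)
$t{\left(P \right)} = \frac{2}{3}$ ($t{\left(P \right)} = - \frac{1 \left(-3\right) + 1}{3} = - \frac{-3 + 1}{3} = \left(- \frac{1}{3}\right) \left(-2\right) = \frac{2}{3}$)
$w = -83$ ($w = -41 - 42 = -83$)
$w - 85 t{\left(l{\left(h{\left(U{\left(2,-1 \right)} \right)} \right)} \right)} = -83 - \frac{170}{3} = - \frac{419}{3}$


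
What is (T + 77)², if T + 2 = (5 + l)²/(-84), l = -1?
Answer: 2468041/441 ≈ 5596.5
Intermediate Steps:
T = -46/21 (T = -2 + (5 - 1)²/(-84) = -2 + 4²*(-1/84) = -2 + 16*(-1/84) = -2 - 4/21 = -46/21 ≈ -2.1905)
(T + 77)² = (-46/21 + 77)² = (1571/21)² = 2468041/441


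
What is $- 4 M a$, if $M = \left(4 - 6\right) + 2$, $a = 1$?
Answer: $0$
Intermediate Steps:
$M = 0$ ($M = -2 + 2 = 0$)
$- 4 M a = \left(-4\right) 0 \cdot 1 = 0 \cdot 1 = 0$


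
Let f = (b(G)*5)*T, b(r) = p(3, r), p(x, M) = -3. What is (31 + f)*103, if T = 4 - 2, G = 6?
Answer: 103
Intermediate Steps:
b(r) = -3
T = 2
f = -30 (f = -3*5*2 = -15*2 = -30)
(31 + f)*103 = (31 - 30)*103 = 1*103 = 103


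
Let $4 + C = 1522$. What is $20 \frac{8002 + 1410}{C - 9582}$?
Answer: $- \frac{11765}{504} \approx -23.343$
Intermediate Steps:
$C = 1518$ ($C = -4 + 1522 = 1518$)
$20 \frac{8002 + 1410}{C - 9582} = 20 \frac{8002 + 1410}{1518 - 9582} = 20 \frac{9412}{-8064} = 20 \cdot 9412 \left(- \frac{1}{8064}\right) = 20 \left(- \frac{2353}{2016}\right) = - \frac{11765}{504}$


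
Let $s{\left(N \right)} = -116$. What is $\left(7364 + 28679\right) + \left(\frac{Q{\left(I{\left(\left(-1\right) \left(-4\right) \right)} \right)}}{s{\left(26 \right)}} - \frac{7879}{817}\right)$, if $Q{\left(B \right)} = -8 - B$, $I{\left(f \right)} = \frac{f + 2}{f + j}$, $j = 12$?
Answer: $\frac{27319680595}{758176} \approx 36033.0$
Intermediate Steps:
$I{\left(f \right)} = \frac{2 + f}{12 + f}$ ($I{\left(f \right)} = \frac{f + 2}{f + 12} = \frac{2 + f}{12 + f}$)
$\left(7364 + 28679\right) + \left(\frac{Q{\left(I{\left(\left(-1\right) \left(-4\right) \right)} \right)}}{s{\left(26 \right)}} - \frac{7879}{817}\right) = \left(7364 + 28679\right) - \left(\frac{7879}{817} - \frac{-8 - \frac{2 - -4}{12 - -4}}{-116}\right) = 36043 - \left(\frac{7879}{817} - \left(-8 - \frac{2 + 4}{12 + 4}\right) \left(- \frac{1}{116}\right)\right) = 36043 - \left(\frac{7879}{817} - \left(-8 - \frac{1}{16} \cdot 6\right) \left(- \frac{1}{116}\right)\right) = 36043 - \left(\frac{7879}{817} - \left(-8 - \frac{3}{8}\right) \left(- \frac{1}{116}\right)\right) = 36043 - \frac{7256973}{758176} = \frac{27319680595}{758176}$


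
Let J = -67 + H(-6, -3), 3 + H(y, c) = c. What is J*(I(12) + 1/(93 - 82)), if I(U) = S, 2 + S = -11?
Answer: 10366/11 ≈ 942.36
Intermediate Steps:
S = -13 (S = -2 - 11 = -13)
H(y, c) = -3 + c
I(U) = -13
J = -73 (J = -67 + (-3 - 3) = -67 - 6 = -73)
J*(I(12) + 1/(93 - 82)) = -73*(-13 + 1/(93 - 82)) = -73*(-13 + 1/11) = -73*(-142/11) = 10366/11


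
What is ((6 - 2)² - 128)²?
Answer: 12544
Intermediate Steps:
((6 - 2)² - 128)² = (4² - 128)² = (16 - 128)² = (-112)² = 12544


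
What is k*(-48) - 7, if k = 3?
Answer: -151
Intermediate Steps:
k*(-48) - 7 = 3*(-48) - 7 = -144 - 7 = -151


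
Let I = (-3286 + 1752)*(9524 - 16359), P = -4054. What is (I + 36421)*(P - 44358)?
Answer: -509357708132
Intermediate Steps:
I = 10484890 (I = -1534*(-6835) = 10484890)
(I + 36421)*(P - 44358) = (10484890 + 36421)*(-4054 - 44358) = 10521311*(-48412) = -509357708132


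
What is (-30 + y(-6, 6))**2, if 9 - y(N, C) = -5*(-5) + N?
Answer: 1600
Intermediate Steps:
y(N, C) = -16 - N (y(N, C) = 9 - (-5*(-5) + N) = 9 - (25 + N) = 9 + (-25 - N) = -16 - N)
(-30 + y(-6, 6))**2 = (-30 + (-16 - 1*(-6)))**2 = (-30 + (-16 + 6))**2 = (-30 - 10)**2 = (-40)**2 = 1600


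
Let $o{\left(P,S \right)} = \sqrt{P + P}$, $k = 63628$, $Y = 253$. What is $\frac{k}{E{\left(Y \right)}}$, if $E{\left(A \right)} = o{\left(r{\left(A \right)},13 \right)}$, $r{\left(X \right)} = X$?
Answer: $\frac{31814 \sqrt{506}}{253} \approx 2828.6$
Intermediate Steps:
$o{\left(P,S \right)} = \sqrt{2} \sqrt{P}$ ($o{\left(P,S \right)} = \sqrt{2 P} = \sqrt{2} \sqrt{P}$)
$E{\left(A \right)} = \sqrt{2} \sqrt{A}$
$\frac{k}{E{\left(Y \right)}} = \frac{63628}{\sqrt{2} \sqrt{253}} = \frac{63628}{\sqrt{506}} = 63628 \frac{\sqrt{506}}{506} = \frac{31814 \sqrt{506}}{253}$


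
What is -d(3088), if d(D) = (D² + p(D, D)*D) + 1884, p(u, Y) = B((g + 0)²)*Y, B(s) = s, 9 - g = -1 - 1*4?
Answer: -1878543452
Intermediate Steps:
g = 14 (g = 9 - (-1 - 1*4) = 9 - (-1 - 4) = 9 - 1*(-5) = 9 + 5 = 14)
p(u, Y) = 196*Y (p(u, Y) = (14 + 0)²*Y = 14²*Y = 196*Y)
d(D) = 1884 + 197*D² (d(D) = (D² + (196*D)*D) + 1884 = (D² + 196*D²) + 1884 = 197*D² + 1884 = 1884 + 197*D²)
-d(3088) = -(1884 + 197*3088²) = -(1884 + 197*9535744) = -(1884 + 1878541568) = -1*1878543452 = -1878543452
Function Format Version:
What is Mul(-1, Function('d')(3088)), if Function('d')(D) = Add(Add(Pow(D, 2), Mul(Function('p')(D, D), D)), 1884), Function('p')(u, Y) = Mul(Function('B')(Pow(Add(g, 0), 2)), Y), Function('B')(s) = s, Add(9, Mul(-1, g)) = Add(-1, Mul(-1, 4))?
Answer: -1878543452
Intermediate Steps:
g = 14 (g = Add(9, Mul(-1, Add(-1, Mul(-1, 4)))) = Add(9, Mul(-1, Add(-1, -4))) = Add(9, Mul(-1, -5)) = Add(9, 5) = 14)
Function('p')(u, Y) = Mul(196, Y) (Function('p')(u, Y) = Mul(Pow(Add(14, 0), 2), Y) = Mul(Pow(14, 2), Y) = Mul(196, Y))
Function('d')(D) = Add(1884, Mul(197, Pow(D, 2))) (Function('d')(D) = Add(Add(Pow(D, 2), Mul(Mul(196, D), D)), 1884) = Add(Add(Pow(D, 2), Mul(196, Pow(D, 2))), 1884) = Add(Mul(197, Pow(D, 2)), 1884) = Add(1884, Mul(197, Pow(D, 2))))
Mul(-1, Function('d')(3088)) = Mul(-1, Add(1884, Mul(197, Pow(3088, 2)))) = Mul(-1, Add(1884, Mul(197, 9535744))) = Mul(-1, Add(1884, 1878541568)) = Mul(-1, 1878543452) = -1878543452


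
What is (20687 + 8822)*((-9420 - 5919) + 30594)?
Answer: 450159795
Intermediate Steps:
(20687 + 8822)*((-9420 - 5919) + 30594) = 29509*(-15339 + 30594) = 29509*15255 = 450159795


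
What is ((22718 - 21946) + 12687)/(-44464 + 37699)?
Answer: -13459/6765 ≈ -1.9895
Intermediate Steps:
((22718 - 21946) + 12687)/(-44464 + 37699) = (772 + 12687)/(-6765) = 13459*(-1/6765) = -13459/6765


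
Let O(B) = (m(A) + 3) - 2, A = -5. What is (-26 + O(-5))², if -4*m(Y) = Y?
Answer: 9025/16 ≈ 564.06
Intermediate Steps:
m(Y) = -Y/4
O(B) = 9/4 (O(B) = (-¼*(-5) + 3) - 2 = (5/4 + 3) - 2 = 17/4 - 2 = 9/4)
(-26 + O(-5))² = (-26 + 9/4)² = (-95/4)² = 9025/16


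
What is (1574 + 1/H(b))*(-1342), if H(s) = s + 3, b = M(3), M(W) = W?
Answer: -6337595/3 ≈ -2.1125e+6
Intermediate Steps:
b = 3
H(s) = 3 + s
(1574 + 1/H(b))*(-1342) = (1574 + 1/(3 + 3))*(-1342) = (1574 + 1/6)*(-1342) = (9445/6)*(-1342) = -6337595/3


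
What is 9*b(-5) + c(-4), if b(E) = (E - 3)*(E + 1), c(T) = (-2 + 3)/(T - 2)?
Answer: 1727/6 ≈ 287.83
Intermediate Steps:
c(T) = 1/(-2 + T)
b(E) = (1 + E)*(-3 + E) (b(E) = (-3 + E)*(1 + E) = (1 + E)*(-3 + E))
9*b(-5) + c(-4) = 9*(-3 + (-5)² - 2*(-5)) + 1/(-2 - 4) = 9*(-3 + 25 + 10) + 1/(-6) = 9*32 - ⅙ = 288 - ⅙ = 1727/6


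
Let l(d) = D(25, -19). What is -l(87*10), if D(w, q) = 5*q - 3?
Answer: 98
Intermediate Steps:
D(w, q) = -3 + 5*q
l(d) = -98 (l(d) = -3 + 5*(-19) = -3 - 95 = -98)
-l(87*10) = -1*(-98) = 98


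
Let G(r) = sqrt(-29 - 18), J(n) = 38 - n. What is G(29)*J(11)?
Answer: 27*I*sqrt(47) ≈ 185.1*I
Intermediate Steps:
G(r) = I*sqrt(47) (G(r) = sqrt(-47) = I*sqrt(47))
G(29)*J(11) = (I*sqrt(47))*(38 - 1*11) = (I*sqrt(47))*(38 - 11) = (I*sqrt(47))*27 = 27*I*sqrt(47)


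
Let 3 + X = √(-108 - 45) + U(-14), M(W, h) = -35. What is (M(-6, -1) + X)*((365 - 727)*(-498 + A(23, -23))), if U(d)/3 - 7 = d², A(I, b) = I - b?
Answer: 93429304 + 490872*I*√17 ≈ 9.3429e+7 + 2.0239e+6*I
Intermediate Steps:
U(d) = 21 + 3*d²
X = 606 + 3*I*√17 (X = -3 + (√(-108 - 45) + (21 + 3*(-14)²)) = -3 + (√(-153) + (21 + 3*196)) = -3 + (3*I*√17 + (21 + 588)) = -3 + (3*I*√17 + 609) = -3 + (609 + 3*I*√17) = 606 + 3*I*√17 ≈ 606.0 + 12.369*I)
(M(-6, -1) + X)*((365 - 727)*(-498 + A(23, -23))) = (-35 + (606 + 3*I*√17))*((365 - 727)*(-498 + (23 - 1*(-23)))) = (571 + 3*I*√17)*(-362*(-498 + (23 + 23))) = (571 + 3*I*√17)*(-362*(-498 + 46)) = (571 + 3*I*√17)*(-362*(-452)) = (571 + 3*I*√17)*163624 = 93429304 + 490872*I*√17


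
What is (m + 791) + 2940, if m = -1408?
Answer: 2323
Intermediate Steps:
(m + 791) + 2940 = (-1408 + 791) + 2940 = -617 + 2940 = 2323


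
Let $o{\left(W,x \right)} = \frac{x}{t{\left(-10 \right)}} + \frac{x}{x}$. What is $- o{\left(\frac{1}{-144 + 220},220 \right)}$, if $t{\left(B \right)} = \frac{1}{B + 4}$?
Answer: $1319$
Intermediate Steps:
$t{\left(B \right)} = \frac{1}{4 + B}$
$o{\left(W,x \right)} = 1 - 6 x$ ($o{\left(W,x \right)} = \frac{x}{\frac{1}{4 - 10}} + \frac{x}{x} = \frac{x}{\frac{1}{-6}} + 1 = \frac{x}{- \frac{1}{6}} + 1 = x \left(-6\right) + 1 = - 6 x + 1 = 1 - 6 x$)
$- o{\left(\frac{1}{-144 + 220},220 \right)} = - (1 - 1320) = \left(-1\right) \left(-1319\right) = 1319$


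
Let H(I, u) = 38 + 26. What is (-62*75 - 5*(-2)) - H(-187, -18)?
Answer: -4704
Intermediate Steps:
H(I, u) = 64
(-62*75 - 5*(-2)) - H(-187, -18) = (-62*75 - 5*(-2)) - 1*64 = (-4650 + 10) - 64 = -4640 - 64 = -4704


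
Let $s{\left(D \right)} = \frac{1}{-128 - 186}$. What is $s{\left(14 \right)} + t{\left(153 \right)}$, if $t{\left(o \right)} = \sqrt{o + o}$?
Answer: $- \frac{1}{314} + 3 \sqrt{34} \approx 17.49$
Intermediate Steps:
$t{\left(o \right)} = \sqrt{2} \sqrt{o}$ ($t{\left(o \right)} = \sqrt{2 o} = \sqrt{2} \sqrt{o}$)
$s{\left(D \right)} = - \frac{1}{314}$ ($s{\left(D \right)} = \frac{1}{-314} = - \frac{1}{314}$)
$s{\left(14 \right)} + t{\left(153 \right)} = - \frac{1}{314} + \sqrt{2} \sqrt{153} = - \frac{1}{314} + \sqrt{2} \cdot 3 \sqrt{17} = - \frac{1}{314} + 3 \sqrt{34}$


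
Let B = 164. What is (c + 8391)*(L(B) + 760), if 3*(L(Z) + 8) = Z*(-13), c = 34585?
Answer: 5329024/3 ≈ 1.7763e+6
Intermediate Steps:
L(Z) = -8 - 13*Z/3 (L(Z) = -8 + (Z*(-13))/3 = -8 + (-13*Z)/3 = -8 - 13*Z/3)
(c + 8391)*(L(B) + 760) = (34585 + 8391)*((-8 - 13/3*164) + 760) = 42976*((-8 - 2132/3) + 760) = 42976*(-2156/3 + 760) = 42976*(124/3) = 5329024/3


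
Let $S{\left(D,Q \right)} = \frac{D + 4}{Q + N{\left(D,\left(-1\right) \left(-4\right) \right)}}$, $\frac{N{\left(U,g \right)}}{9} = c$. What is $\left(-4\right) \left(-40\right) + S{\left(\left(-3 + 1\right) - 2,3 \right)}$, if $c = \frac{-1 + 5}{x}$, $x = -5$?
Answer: $160$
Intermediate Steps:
$c = - \frac{4}{5}$ ($c = \frac{-1 + 5}{-5} = 4 \left(- \frac{1}{5}\right) = - \frac{4}{5} \approx -0.8$)
$N{\left(U,g \right)} = - \frac{36}{5}$ ($N{\left(U,g \right)} = 9 \left(- \frac{4}{5}\right) = - \frac{36}{5}$)
$S{\left(D,Q \right)} = \frac{4 + D}{- \frac{36}{5} + Q}$ ($S{\left(D,Q \right)} = \frac{D + 4}{Q - \frac{36}{5}} = \frac{4 + D}{- \frac{36}{5} + Q}$)
$\left(-4\right) \left(-40\right) + S{\left(\left(-3 + 1\right) - 2,3 \right)} = \left(-4\right) \left(-40\right) + \frac{5 \left(4 + \left(\left(-3 + 1\right) - 2\right)\right)}{-36 + 5 \cdot 3} = 160 + \frac{5 \left(4 - 4\right)}{-36 + 15} = 160 + \frac{5 \left(4 - 4\right)}{-21} = 160 + 5 \left(- \frac{1}{21}\right) 0 = 160 + 0 = 160$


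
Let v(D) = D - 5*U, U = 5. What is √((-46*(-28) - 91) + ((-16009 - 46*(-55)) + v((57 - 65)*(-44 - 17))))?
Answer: I*√11819 ≈ 108.72*I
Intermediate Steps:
v(D) = -25 + D (v(D) = D - 5*5 = D - 25 = -25 + D)
√((-46*(-28) - 91) + ((-16009 - 46*(-55)) + v((57 - 65)*(-44 - 17)))) = √((-46*(-28) - 91) + ((-16009 - 46*(-55)) + (-25 + (57 - 65)*(-44 - 17)))) = √((1288 - 91) + ((-16009 + 2530) + (-25 - 8*(-61)))) = √(1197 + (-13479 + (-25 + 488))) = √(1197 + (-13479 + 463)) = √(1197 - 13016) = √(-11819) = I*√11819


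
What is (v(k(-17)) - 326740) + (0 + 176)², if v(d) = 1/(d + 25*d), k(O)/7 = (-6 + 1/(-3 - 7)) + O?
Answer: -6217255049/21021 ≈ -2.9576e+5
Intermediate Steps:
k(O) = -427/10 + 7*O (k(O) = 7*((-6 + 1/(-3 - 7)) + O) = 7*((-6 + 1/(-10)) + O) = 7*((-6 - ⅒) + O) = 7*(-61/10 + O) = -427/10 + 7*O)
v(d) = 1/(26*d)
(v(k(-17)) - 326740) + (0 + 176)² = (1/(26*(-427/10 + 7*(-17))) - 326740) + (0 + 176)² = (1/(26*(-427/10 - 119)) - 326740) + 176² = (1/(26*(-1617/10)) - 326740) + 30976 = ((1/26)*(-10/1617) - 326740) + 30976 = (-5/21021 - 326740) + 30976 = -6868401545/21021 + 30976 = -6217255049/21021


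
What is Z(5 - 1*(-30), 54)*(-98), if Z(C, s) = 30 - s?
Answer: 2352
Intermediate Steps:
Z(5 - 1*(-30), 54)*(-98) = (30 - 1*54)*(-98) = (30 - 54)*(-98) = -24*(-98) = 2352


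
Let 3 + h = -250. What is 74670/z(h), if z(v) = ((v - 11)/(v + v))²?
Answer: 6583405/24 ≈ 2.7431e+5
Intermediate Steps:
h = -253 (h = -3 - 250 = -253)
z(v) = (-11 + v)²/(4*v²) (z(v) = ((-11 + v)/((2*v)))² = ((-11 + v)*(1/(2*v)))² = ((-11 + v)/(2*v))² = (-11 + v)²/(4*v²))
74670/z(h) = 74670/(((¼)*(-11 - 253)²/(-253)²)) = 74670/(((¼)*(1/64009)*(-264)²)) = 74670/(((¼)*(1/64009)*69696)) = 74670/(144/529) = 74670*(529/144) = 6583405/24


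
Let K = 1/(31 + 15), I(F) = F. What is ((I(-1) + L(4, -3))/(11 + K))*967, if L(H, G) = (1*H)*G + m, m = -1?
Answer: -622748/507 ≈ -1228.3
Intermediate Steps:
K = 1/46 ≈ 0.021739
L(H, G) = -1 + G*H (L(H, G) = (1*H)*G - 1 = H*G - 1 = G*H - 1 = -1 + G*H)
((I(-1) + L(4, -3))/(11 + K))*967 = ((-1 + (-1 - 3*4))/(11 + 1/46))*967 = ((-1 + (-1 - 12))/(507/46))*967 = ((-1 - 13)*(46/507))*967 = -14*46/507*967 = -644/507*967 = -622748/507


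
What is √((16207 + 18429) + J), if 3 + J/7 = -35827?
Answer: I*√216174 ≈ 464.95*I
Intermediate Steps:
J = -250810 (J = -21 + 7*(-35827) = -21 - 250789 = -250810)
√((16207 + 18429) + J) = √((16207 + 18429) - 250810) = √(34636 - 250810) = √(-216174) = I*√216174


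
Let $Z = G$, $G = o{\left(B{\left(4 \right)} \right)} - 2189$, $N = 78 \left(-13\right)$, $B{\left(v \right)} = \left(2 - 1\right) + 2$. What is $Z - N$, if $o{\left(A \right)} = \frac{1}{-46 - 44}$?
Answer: $- \frac{105751}{90} \approx -1175.0$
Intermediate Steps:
$B{\left(v \right)} = 3$ ($B{\left(v \right)} = 1 + 2 = 3$)
$o{\left(A \right)} = - \frac{1}{90}$ ($o{\left(A \right)} = \frac{1}{-90} = - \frac{1}{90}$)
$N = -1014$
$G = - \frac{197011}{90}$ ($G = - \frac{1}{90} - 2189 = - \frac{197011}{90} \approx -2189.0$)
$Z = - \frac{197011}{90} \approx -2189.0$
$Z - N = - \frac{197011}{90} - -1014 = - \frac{197011}{90} + 1014 = - \frac{105751}{90}$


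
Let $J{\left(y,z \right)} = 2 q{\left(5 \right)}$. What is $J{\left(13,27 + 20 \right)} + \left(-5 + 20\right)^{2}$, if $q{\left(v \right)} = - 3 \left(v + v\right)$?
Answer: $165$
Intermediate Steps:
$q{\left(v \right)} = - 6 v$ ($q{\left(v \right)} = - 3 \cdot 2 v = - 6 v$)
$J{\left(y,z \right)} = -60$ ($J{\left(y,z \right)} = 2 \left(\left(-6\right) 5\right) = 2 \left(-30\right) = -60$)
$J{\left(13,27 + 20 \right)} + \left(-5 + 20\right)^{2} = -60 + \left(-5 + 20\right)^{2} = -60 + 15^{2} = -60 + 225 = 165$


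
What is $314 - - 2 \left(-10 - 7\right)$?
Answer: $280$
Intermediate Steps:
$314 - - 2 \left(-10 - 7\right) = 314 - \left(-2\right) \left(-17\right) = 314 - 34 = 280$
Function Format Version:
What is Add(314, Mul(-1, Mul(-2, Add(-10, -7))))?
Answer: 280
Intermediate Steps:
Add(314, Mul(-1, Mul(-2, Add(-10, -7)))) = Add(314, Mul(-1, Mul(-2, -17))) = Add(314, Mul(-1, 34)) = Add(314, -34) = 280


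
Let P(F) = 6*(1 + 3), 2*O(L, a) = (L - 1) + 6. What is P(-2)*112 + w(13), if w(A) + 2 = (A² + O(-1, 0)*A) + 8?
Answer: 2889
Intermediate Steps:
O(L, a) = 5/2 + L/2 (O(L, a) = ((L - 1) + 6)/2 = ((-1 + L) + 6)/2 = (5 + L)/2 = 5/2 + L/2)
w(A) = 6 + A² + 2*A (w(A) = -2 + ((A² + (5/2 + (½)*(-1))*A) + 8) = -2 + ((A² + (5/2 - ½)*A) + 8) = -2 + ((A² + 2*A) + 8) = -2 + (8 + A² + 2*A) = 6 + A² + 2*A)
P(F) = 24 (P(F) = 6*4 = 24)
P(-2)*112 + w(13) = 24*112 + (6 + 13² + 2*13) = 2688 + (6 + 169 + 26) = 2688 + 201 = 2889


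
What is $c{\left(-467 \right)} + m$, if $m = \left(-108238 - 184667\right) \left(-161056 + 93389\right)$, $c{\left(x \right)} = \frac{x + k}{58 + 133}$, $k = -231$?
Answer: $\frac{3785620502587}{191} \approx 1.982 \cdot 10^{10}$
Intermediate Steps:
$c{\left(x \right)} = - \frac{231}{191} + \frac{x}{191}$ ($c{\left(x \right)} = \frac{x - 231}{58 + 133} = \frac{-231 + x}{191} = \left(-231 + x\right) \frac{1}{191} = - \frac{231}{191} + \frac{x}{191}$)
$m = 19820002635$ ($m = \left(-292905\right) \left(-67667\right) = 19820002635$)
$c{\left(-467 \right)} + m = \left(- \frac{231}{191} + \frac{1}{191} \left(-467\right)\right) + 19820002635 = \left(- \frac{231}{191} - \frac{467}{191}\right) + 19820002635 = - \frac{698}{191} + 19820002635 = \frac{3785620502587}{191}$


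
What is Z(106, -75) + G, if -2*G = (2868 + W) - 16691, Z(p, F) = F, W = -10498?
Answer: 24171/2 ≈ 12086.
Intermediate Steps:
G = 24321/2 (G = -((2868 - 10498) - 16691)/2 = -(-7630 - 16691)/2 = -½*(-24321) = 24321/2 ≈ 12161.)
Z(106, -75) + G = -75 + 24321/2 = 24171/2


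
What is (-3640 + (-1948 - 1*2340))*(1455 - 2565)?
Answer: 8800080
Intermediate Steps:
(-3640 + (-1948 - 1*2340))*(1455 - 2565) = (-3640 + (-1948 - 2340))*(-1110) = (-3640 - 4288)*(-1110) = -7928*(-1110) = 8800080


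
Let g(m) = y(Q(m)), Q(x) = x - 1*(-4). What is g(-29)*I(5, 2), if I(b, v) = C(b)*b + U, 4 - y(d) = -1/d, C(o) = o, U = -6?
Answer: 1881/25 ≈ 75.240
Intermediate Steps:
Q(x) = 4 + x (Q(x) = x + 4 = 4 + x)
y(d) = 4 + 1/d (y(d) = 4 - (-1)/d = 4 + 1/d)
I(b, v) = -6 + b² (I(b, v) = b*b - 6 = b² - 6 = -6 + b²)
g(m) = 4 + 1/(4 + m)
g(-29)*I(5, 2) = ((17 + 4*(-29))/(4 - 29))*(-6 + 5²) = ((17 - 116)/(-25))*(-6 + 25) = -1/25*(-99)*19 = (99/25)*19 = 1881/25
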